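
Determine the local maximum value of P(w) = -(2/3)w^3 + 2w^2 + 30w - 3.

341/3

Critical points: P'(w) = -2w^2 + 4w + 30 vanishes at w = -3, 5.
Since P''(w) = -4w + 4, we get P''(-3) = 16 > 0 ⇒ local minimum; P''(5) = -16 < 0 ⇒ local maximum.
The local maximum is P(5) = 341/3.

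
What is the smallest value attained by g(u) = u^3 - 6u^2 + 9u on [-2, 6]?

g'(u) = 3u^2 - 12u + 9, which vanishes at u = 1 and u = 3.
Candidates: g(-2) = -50; g(1) = 4; g(3) = 0; g(6) = 54.
So the minimum is g(-2) = -50.

-50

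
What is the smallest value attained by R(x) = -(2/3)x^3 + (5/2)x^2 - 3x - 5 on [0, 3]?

R'(x) = -2x^2 + 5x - 3, which vanishes at x = 1 and x = 3/2.
Candidates: R(0) = -5,  R(1) = -37/6,  R(3/2) = -49/8,  R(3) = -19/2.
So the minimum is R(3) = -19/2.

-19/2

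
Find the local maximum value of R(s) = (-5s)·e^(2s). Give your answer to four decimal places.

By the product rule, R'(s) = (-10s - 5)·e^(2s). Since e^(2s) > 0, the only critical point is s = -1/2.
R''(-1/2) has the same sign as -10 < 0, so this is a local maximum.
R(-1/2) = (5/2)·e^(-1) ≈ 0.9197.

0.9197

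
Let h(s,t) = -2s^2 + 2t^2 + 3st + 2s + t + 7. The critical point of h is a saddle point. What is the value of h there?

∂h/∂s = -4s + 3t + 2 = 0 and ∂h/∂t = 3s + 4t + 1 = 0, so (s, t) = (1/5, -2/5).
The Hessian has h_{ss} = -4, h_{tt} = 4, h_{st} = 3, giving D = -25 < 0, so the point is a saddle point.
h(1/5, -2/5) = 7.

7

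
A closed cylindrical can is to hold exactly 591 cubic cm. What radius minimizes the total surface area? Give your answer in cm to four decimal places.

With radius r and height h, πr²h = 591 so h = 591/(πr²), and S(r) = 2πr² + 2πrh = 2πr² + 2·591/r.
S'(r) = 4πr − 2·591/r² = 0 ⇒ r³ = 591/(2π), so r ≈ 4.5478 and h = 2r ≈ 9.0956.
S''(r) = 4π + 4·591/r³ > 0, so this is the minimum; S ≈ 389.8578.

4.5478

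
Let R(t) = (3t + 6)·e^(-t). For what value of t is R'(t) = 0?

-1

R'(t) = 3·e^(-t) + (3t + 6)·(-1)·e^(-t) = (-3t - 3)·e^(-t). Since e^(-t) > 0, the only critical point is t = -1.
R''(-1) has the same sign as -3 < 0, so this is a local maximum.
R(-1) = (3)·e^(1) ≈ 8.1548.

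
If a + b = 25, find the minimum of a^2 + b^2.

With a + b = 25, a^2 + b^2 = a^2 + (25 − a)^2.
The derivative 2a − 2(25 − a) = 4a − 50 vanishes at a = 25/2; second derivative 4 > 0, a minimum.
The minimum is 2·(25/2)^2 = 625/2.

625/2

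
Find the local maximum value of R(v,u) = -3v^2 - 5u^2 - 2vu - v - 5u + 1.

9/4

∂R/∂v = -6v - 2u - 1 = 0 and ∂R/∂u = -2v - 10u - 5 = 0, so (v, u) = (0, -1/2).
The Hessian has R_{vv} = -6, R_{uu} = -10, R_{vu} = -2, giving D = 56 > 0 with R_{vv} < 0, so the point is a local maximum.
R(0, -1/2) = 9/4.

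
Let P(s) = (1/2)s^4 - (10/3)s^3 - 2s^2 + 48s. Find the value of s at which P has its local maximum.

Critical points: P'(s) = 2s^3 - 10s^2 - 4s + 48 vanishes at s = -2, 3, 4.
Since P''(s) = 6s^2 - 20s - 4, we get P''(-2) = 60 > 0 ⇒ local minimum; P''(3) = -10 < 0 ⇒ local maximum; P''(4) = 12 > 0 ⇒ local minimum.
The local maximum is P(3) = 153/2.

3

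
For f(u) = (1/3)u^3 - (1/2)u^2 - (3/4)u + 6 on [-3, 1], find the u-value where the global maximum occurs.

-1/2

f'(u) = u^2 - u - 3/4, whose only zero in [-3, 1] is u = -1/2.
Compare values at every candidate in [-3, 1]: f(-3) = -21/4, f(-1/2) = 149/24, f(1) = 61/12.
Hence the absolute maximum is 149/24 at u = -1/2.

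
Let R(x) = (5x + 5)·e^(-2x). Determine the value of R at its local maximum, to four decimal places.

6.7957

R'(x) = 5·e^(-2x) + (5x + 5)·(-2)·e^(-2x) = (-10x - 5)·e^(-2x). Since e^(-2x) > 0, the only critical point is x = -1/2.
R''(-1/2) has the same sign as -10 < 0, so this is a local maximum.
R(-1/2) = (5/2)·e^(1) ≈ 6.7957.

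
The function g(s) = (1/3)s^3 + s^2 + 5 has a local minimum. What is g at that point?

g'(s) = s^2 + 2s = 0 at s = -2, 0.
Second-derivative test with g''(s) = 2s + 2: g''(-2) = -2 < 0 ⇒ local maximum; g''(0) = 2 > 0 ⇒ local minimum.
So the local minimum value is g(0) = 5.

5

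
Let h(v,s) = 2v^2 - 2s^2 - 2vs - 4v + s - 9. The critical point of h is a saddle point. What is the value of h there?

∂h/∂v = 4v - 2s - 4 = 0 and ∂h/∂s = -2v - 4s + 1 = 0, so (v, s) = (9/10, -1/5).
The Hessian has h_{vv} = 4, h_{ss} = -4, h_{vs} = -2, giving D = -20 < 0, so the point is a saddle point.
h(9/10, -1/5) = -109/10.

-109/10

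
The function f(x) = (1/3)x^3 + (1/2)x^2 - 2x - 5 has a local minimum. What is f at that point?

f'(x) = x^2 + x - 2 = 0 at x = -2, 1.
Since f''(x) = 2x + 1, we get f''(-2) = -3 < 0 ⇒ local maximum; f''(1) = 3 > 0 ⇒ local minimum.
The local minimum is f(1) = -37/6.

-37/6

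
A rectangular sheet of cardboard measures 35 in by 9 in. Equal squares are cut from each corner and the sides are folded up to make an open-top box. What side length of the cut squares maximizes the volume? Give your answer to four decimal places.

With cut size x, the volume is V(x) = x(35 − 2x)(9 − 2x) for 0 < x < 4.5.
V'(x) = 12x^2 − 176x + 315. Setting V'(x) = 0 gives x ≈ 2.0866 (the root in (0, 4.5)).
V''(x) = 24x − 176 is negative there, so this is the maximum; V ≈ 310.4752.

2.0866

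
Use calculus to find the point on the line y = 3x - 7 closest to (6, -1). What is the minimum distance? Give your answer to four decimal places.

3.7947

Minimize D(x)^2 = (x - 6)^2 + (3x - 6)^2.
d/dx[D^2] = 2(x - 6) + 2·3·(3x - 6) = 0 ⇒ x = 12/5.
Then y = 1/5 and the distance is √(72/5) ≈ 3.7947.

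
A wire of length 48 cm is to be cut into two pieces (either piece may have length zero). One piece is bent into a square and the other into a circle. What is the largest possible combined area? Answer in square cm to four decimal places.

Let x be the length used for the square. Square side x/4; circle radius (48−x)/(2π).
A(x) = (x/4)² + π·((48−x)/(2π))² = x²/16 + (48−x)²/(4π) for 0 ≤ x ≤ 48. A'(x) = x/8 − (48−x)/(2π) = 0 gives x = 4·48/(π+4) ≈ 26.8848.
A'' > 0, so the interior critical point is a minimum; the maximum is at an endpoint. A(0) = 183.3465 and A(48) = 144.0000, so the largest area is 183.3465.

183.3465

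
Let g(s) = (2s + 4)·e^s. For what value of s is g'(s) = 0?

Differentiating with the product rule gives g'(s) = (2s + 6)·e^s. Since e^s > 0, the only critical point is s = -3.
g''(-3) has the same sign as 2 > 0, so this is a local minimum.
g(-3) = (-2)·e^(-3) ≈ -0.0996.

-3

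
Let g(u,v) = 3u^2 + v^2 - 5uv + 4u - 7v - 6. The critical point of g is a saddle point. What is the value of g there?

-55/13

∂g/∂u = 6u - 5v + 4 = 0 and ∂g/∂v = -5u + 2v - 7 = 0, so (u, v) = (-27/13, -22/13).
The Hessian has g_{uu} = 6, g_{vv} = 2, g_{uv} = -5, giving D = -13 < 0, so the point is a saddle point.
g(-27/13, -22/13) = -55/13.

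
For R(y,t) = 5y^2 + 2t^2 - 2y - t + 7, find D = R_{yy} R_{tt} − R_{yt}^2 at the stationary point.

∂R/∂y = 10y - 2 = 0 and ∂R/∂t = 4t - 1 = 0, so (y, t) = (1/5, 1/4).
The Hessian has R_{yy} = 10, R_{tt} = 4, R_{yt} = 0, giving D = 40 > 0 with R_{yy} > 0, so the point is a local minimum.
D = (10)·(4) − (0)^2 = 40.

40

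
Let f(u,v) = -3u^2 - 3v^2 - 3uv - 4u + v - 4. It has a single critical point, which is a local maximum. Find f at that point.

-5/3

∂f/∂u = -6u - 3v - 4 = 0 and ∂f/∂v = -3u - 6v + 1 = 0, so (u, v) = (-1, 2/3).
The Hessian has f_{uu} = -6, f_{vv} = -6, f_{uv} = -3, giving D = 27 > 0 with f_{uu} < 0, so the point is a local maximum.
f(-1, 2/3) = -5/3.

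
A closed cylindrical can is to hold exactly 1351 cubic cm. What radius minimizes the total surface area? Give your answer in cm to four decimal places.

With radius r and height h, πr²h = 1351 so h = 1351/(πr²), and S(r) = 2πr² + 2πrh = 2πr² + 2·1351/r.
S'(r) = 4πr − 2·1351/r² = 0 ⇒ r³ = 1351/(2π), so r ≈ 5.9909 and h = 2r ≈ 11.9818.
S''(r) = 4π + 4·1351/r³ > 0, so this is the minimum; S ≈ 676.5264.

5.9909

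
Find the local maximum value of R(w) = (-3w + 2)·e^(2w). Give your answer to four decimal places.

2.0934

By the product rule, R'(w) = (-6w + 1)·e^(2w). Since e^(2w) > 0, the only critical point is w = 1/6.
R''(1/6) has the same sign as -6 < 0, so this is a local maximum.
R(1/6) = (3/2)·e^(1/3) ≈ 2.0934.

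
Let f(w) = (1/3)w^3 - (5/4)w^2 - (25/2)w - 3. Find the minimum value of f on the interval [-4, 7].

-661/12

Differentiating, f'(w) = w^2 - (5/2)w - 25/2; which vanishes at w = -5/2 and w = 5.
Candidates: f(-4) = 17/3,  f(-5/2) = 731/48,  f(5) = -661/12,  f(7) = -449/12.
The minimum over the interval is -661/12, attained at w = 5.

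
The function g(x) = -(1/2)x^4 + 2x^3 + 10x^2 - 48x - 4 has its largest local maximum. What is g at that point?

g'(x) = -2x^3 + 6x^2 + 20x - 48 = 0 at x = -3, 2, 4.
Since g''(x) = -6x^2 + 12x + 20, we get g''(-3) = -70 < 0 ⇒ local maximum; g''(2) = 20 > 0 ⇒ local minimum; g''(4) = -28 < 0 ⇒ local maximum.
So the largest local maximum value is g(-3) = 271/2.

271/2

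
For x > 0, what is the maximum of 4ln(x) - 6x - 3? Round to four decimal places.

-8.6219

P'(x) = 4/x − 6 = 0 gives x = 2/3.
P''(x) = -4/x², which is negative for x > 0, so this is a local maximum.
P(2/3) = 4·ln(2/3) - 4 - 3 ≈ -8.6219.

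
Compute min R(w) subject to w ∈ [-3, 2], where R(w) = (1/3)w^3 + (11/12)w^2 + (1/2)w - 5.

R'(w) = w^2 + (11/6)w + 1/2, which vanishes at w = -3/2 and w = -1/3.
Evaluating at the critical points and endpoints: R(-3) = -29/4, R(-3/2) = -77/16, R(-1/3) = -1645/324, R(2) = 7/3.
Hence the absolute minimum is -29/4 at w = -3.

-29/4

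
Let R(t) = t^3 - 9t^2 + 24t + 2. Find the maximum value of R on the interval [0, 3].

22

Differentiating, R'(t) = 3t^2 - 18t + 24; whose only zero in [0, 3] is t = 2.
Compare values at every candidate in [0, 3]: R(0) = 2,  R(2) = 22,  R(3) = 20.
Hence the absolute maximum is 22 at t = 2.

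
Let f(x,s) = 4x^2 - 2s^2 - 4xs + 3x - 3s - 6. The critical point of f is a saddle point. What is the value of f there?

∂f/∂x = 8x - 4s + 3 = 0 and ∂f/∂s = -4x - 4s - 3 = 0, so (x, s) = (-1/2, -1/4).
The Hessian has f_{xx} = 8, f_{ss} = -4, f_{xs} = -4, giving D = -48 < 0, so the point is a saddle point.
f(-1/2, -1/4) = -51/8.

-51/8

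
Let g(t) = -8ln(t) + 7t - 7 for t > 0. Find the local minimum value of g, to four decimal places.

-0.0683

g'(t) = -8/t + 7 = 0 gives t = 8/7.
g''(t) = 8/t², which is positive for t > 0, so this is a local minimum.
g(8/7) = -8·ln(8/7) + 8 - 7 ≈ -0.0683.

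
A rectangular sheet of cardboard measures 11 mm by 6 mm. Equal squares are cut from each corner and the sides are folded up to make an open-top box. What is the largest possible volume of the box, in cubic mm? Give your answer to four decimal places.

With cut size x, the volume is V(x) = x(11 − 2x)(6 − 2x) for 0 < x < 3.
V'(x) = 12x^2 − 68x + 66. Setting V'(x) = 0 gives x ≈ 1.2434 (the root in (0, 3)).
V''(x) = 24x − 68 is negative there, so this is the maximum; V ≈ 37.1883.

37.1883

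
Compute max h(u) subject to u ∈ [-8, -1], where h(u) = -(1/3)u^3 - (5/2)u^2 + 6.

50/3

Differentiating, h'(u) = -u^2 - 5u; whose only zero in [-8, -1] is u = -5.
Compare values at every candidate in [-8, -1]: h(-8) = 50/3,  h(-5) = -89/6,  h(-1) = 23/6.
The maximum over the interval is 50/3, attained at u = -8.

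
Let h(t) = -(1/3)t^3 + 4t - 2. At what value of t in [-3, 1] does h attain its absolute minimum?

-2

Differentiating, h'(t) = -t^2 + 4; whose only zero in [-3, 1] is t = -2.
Evaluating at the critical points and endpoints: h(-3) = -5, h(-2) = -22/3, h(1) = 5/3.
So the minimum is h(-2) = -22/3.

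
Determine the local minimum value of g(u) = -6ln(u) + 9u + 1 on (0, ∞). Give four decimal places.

9.4328

g'(u) = -6/u + 9 = 0 gives u = 2/3.
g''(u) = 6/u², which is positive for u > 0, so this is a local minimum.
g(2/3) = -6·ln(2/3) + 6 + 1 ≈ 9.4328.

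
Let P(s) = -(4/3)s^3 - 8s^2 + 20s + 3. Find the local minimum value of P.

-391/3

P'(s) = -4s^2 - 16s + 20 = 0 at s = -5, 1.
Since P''(s) = -8s - 16, we get P''(-5) = 24 > 0 ⇒ local minimum; P''(1) = -24 < 0 ⇒ local maximum.
So the local minimum value is P(-5) = -391/3.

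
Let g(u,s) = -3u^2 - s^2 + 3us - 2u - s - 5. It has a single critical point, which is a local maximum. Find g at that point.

∂g/∂u = -6u + 3s - 2 = 0 and ∂g/∂s = 3u - 2s - 1 = 0, so (u, s) = (-7/3, -4).
The Hessian has g_{uu} = -6, g_{ss} = -2, g_{us} = 3, giving D = 3 > 0 with g_{uu} < 0, so the point is a local maximum.
g(-7/3, -4) = -2/3.

-2/3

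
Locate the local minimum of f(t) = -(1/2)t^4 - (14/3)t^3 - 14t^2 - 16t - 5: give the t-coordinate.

f'(t) = -2t^3 - 14t^2 - 28t - 16 = 0 at t = -4, -2, -1.
Since f''(t) = -6t^2 - 28t - 28, we get f''(-4) = -12 < 0 ⇒ local maximum; f''(-2) = 4 > 0 ⇒ local minimum; f''(-1) = -6 < 0 ⇒ local maximum.
Thus f has its local minimum at t = -2, with value 1/3.

-2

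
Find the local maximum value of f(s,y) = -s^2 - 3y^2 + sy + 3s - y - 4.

-19/11

∂f/∂s = -2s + y + 3 = 0 and ∂f/∂y = s - 6y - 1 = 0, so (s, y) = (17/11, 1/11).
The Hessian has f_{ss} = -2, f_{yy} = -6, f_{sy} = 1, giving D = 11 > 0 with f_{ss} < 0, so the point is a local maximum.
f(17/11, 1/11) = -19/11.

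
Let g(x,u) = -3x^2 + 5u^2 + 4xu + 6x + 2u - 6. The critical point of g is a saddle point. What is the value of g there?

∂g/∂x = -6x + 4u + 6 = 0 and ∂g/∂u = 4x + 10u + 2 = 0, so (x, u) = (13/19, -9/19).
The Hessian has g_{xx} = -6, g_{uu} = 10, g_{xu} = 4, giving D = -76 < 0, so the point is a saddle point.
g(13/19, -9/19) = -84/19.

-84/19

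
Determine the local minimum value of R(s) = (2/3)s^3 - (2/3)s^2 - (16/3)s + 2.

-6

R'(s) = 2s^2 - (4/3)s - 16/3 = 0 at s = -4/3, 2.
Second-derivative test with R''(s) = 4s - 4/3: R''(-4/3) = -20/3 < 0 ⇒ local maximum; R''(2) = 20/3 > 0 ⇒ local minimum.
The local minimum is R(2) = -6.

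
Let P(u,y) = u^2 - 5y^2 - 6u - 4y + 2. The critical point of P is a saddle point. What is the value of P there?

∂P/∂u = 2u - 6 = 0 and ∂P/∂y = -10y - 4 = 0, so (u, y) = (3, -2/5).
The Hessian has P_{uu} = 2, P_{yy} = -10, P_{uy} = 0, giving D = -20 < 0, so the point is a saddle point.
P(3, -2/5) = -31/5.

-31/5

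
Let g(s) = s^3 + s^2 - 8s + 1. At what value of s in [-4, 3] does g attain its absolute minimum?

g'(s) = 3s^2 + 2s - 8, which vanishes at s = -2 and s = 4/3.
Compare values at every candidate in [-4, 3]: g(-4) = -15, g(-2) = 13, g(4/3) = -149/27, g(3) = 13.
The minimum over the interval is -15, attained at s = -4.

-4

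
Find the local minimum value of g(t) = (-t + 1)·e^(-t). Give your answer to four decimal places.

g'(t) = (-1)·e^(-t) + (-t + 1)·(-1)·e^(-t) = (t - 2)·e^(-t). Since e^(-t) > 0, the only critical point is t = 2.
g''(2) has the same sign as 1 > 0, so this is a local minimum.
g(2) = (-1)·e^(-2) ≈ -0.1353.

-0.1353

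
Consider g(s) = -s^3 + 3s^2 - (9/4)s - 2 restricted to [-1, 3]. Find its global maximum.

17/4

g'(s) = -3s^2 + 6s - 9/4, which vanishes at s = 1/2 and s = 3/2.
Candidates: g(-1) = 17/4; g(1/2) = -5/2; g(3/2) = -2; g(3) = -35/4.
The maximum over the interval is 17/4, attained at s = -1.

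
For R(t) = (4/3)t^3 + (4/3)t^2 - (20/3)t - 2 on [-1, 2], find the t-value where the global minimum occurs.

The derivative is 4t^2 + (8/3)t - 20/3, whose only zero in [-1, 2] is t = 1.
Compare values at every candidate in [-1, 2]: R(-1) = 14/3,  R(1) = -6,  R(2) = 2/3.
The minimum over the interval is -6, attained at t = 1.

1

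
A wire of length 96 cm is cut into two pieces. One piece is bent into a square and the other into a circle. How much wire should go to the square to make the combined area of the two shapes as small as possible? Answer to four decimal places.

Let x be the length used for the square. Square side x/4; circle radius (96−x)/(2π).
A(x) = (x/4)² + π·((96−x)/(2π))² = x²/16 + (96−x)²/(4π) for 0 ≤ x ≤ 96. A'(x) = x/8 − (96−x)/(2π) = 0 gives x = 4·96/(π+4) ≈ 53.7695.
A'' = 1/8 + 1/(2π) > 0, so this gives the minimum combined area; x ≈ 53.7695 cm to the square.

53.7695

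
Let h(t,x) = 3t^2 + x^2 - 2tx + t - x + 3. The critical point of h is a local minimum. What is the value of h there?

11/4

∂h/∂t = 6t - 2x + 1 = 0 and ∂h/∂x = -2t + 2x - 1 = 0, so (t, x) = (0, 1/2).
The Hessian has h_{tt} = 6, h_{xx} = 2, h_{tx} = -2, giving D = 8 > 0 with h_{tt} > 0, so the point is a local minimum.
h(0, 1/2) = 11/4.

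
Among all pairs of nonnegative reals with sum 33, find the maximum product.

With x + y = 33, the product is P(x) = x(33 − x).
P'(x) = 33 − 2x = 0 gives x = 33/2; P'' = −2 < 0, so this is the maximum.
P = 33/2·33/2 = 1089/4.

1089/4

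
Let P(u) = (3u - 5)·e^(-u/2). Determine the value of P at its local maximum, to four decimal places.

0.9593

Differentiating with the product rule gives P'(u) = (-(3/2)u + 11/2)·e^(-u/2). Since e^(-u/2) > 0, the only critical point is u = 11/3.
P''(11/3) has the same sign as -3/2 < 0, so this is a local maximum.
P(11/3) = (6)·e^(-11/6) ≈ 0.9593.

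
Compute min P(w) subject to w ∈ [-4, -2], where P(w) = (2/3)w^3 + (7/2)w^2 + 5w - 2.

-26/3

Differentiating, P'(w) = 2w^2 + 7w + 5; whose only zero in [-4, -2] is w = -5/2.
Compare values at every candidate in [-4, -2]: P(-4) = -26/3, P(-5/2) = -73/24, P(-2) = -10/3.
The minimum over the interval is -26/3, attained at w = -4.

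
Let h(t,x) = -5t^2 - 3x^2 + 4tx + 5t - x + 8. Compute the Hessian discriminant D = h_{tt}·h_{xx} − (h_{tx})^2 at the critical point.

∂h/∂t = -10t + 4x + 5 = 0 and ∂h/∂x = 4t - 6x - 1 = 0, so (t, x) = (13/22, 5/22).
The Hessian has h_{tt} = -10, h_{xx} = -6, h_{tx} = 4, giving D = 44 > 0 with h_{tt} < 0, so the point is a local maximum.
D = (-10)·(-6) − (4)^2 = 44.

44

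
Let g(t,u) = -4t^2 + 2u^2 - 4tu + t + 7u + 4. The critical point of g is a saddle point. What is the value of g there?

∂g/∂t = -8t - 4u + 1 = 0 and ∂g/∂u = -4t + 4u + 7 = 0, so (t, u) = (2/3, -13/12).
The Hessian has g_{tt} = -8, g_{uu} = 4, g_{tu} = -4, giving D = -48 < 0, so the point is a saddle point.
g(2/3, -13/12) = 13/24.

13/24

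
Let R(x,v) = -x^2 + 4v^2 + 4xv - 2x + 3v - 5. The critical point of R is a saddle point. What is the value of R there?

∂R/∂x = -2x + 4v - 2 = 0 and ∂R/∂v = 4x + 8v + 3 = 0, so (x, v) = (-7/8, 1/16).
The Hessian has R_{xx} = -2, R_{vv} = 8, R_{xv} = 4, giving D = -32 < 0, so the point is a saddle point.
R(-7/8, 1/16) = -129/32.

-129/32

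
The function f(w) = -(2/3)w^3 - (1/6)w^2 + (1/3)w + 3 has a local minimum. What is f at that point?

23/8

f'(w) = -2w^2 - (1/3)w + 1/3. Setting f'(w) = 0 gives w ∈ {-1/2, 1/3}.
Since f''(w) = -4w - 1/3, we get f''(-1/2) = 5/3 > 0 ⇒ local minimum; f''(1/3) = -5/3 < 0 ⇒ local maximum.
The local minimum is f(-1/2) = 23/8.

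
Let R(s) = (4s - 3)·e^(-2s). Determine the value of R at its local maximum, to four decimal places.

By the product rule, R'(s) = (-8s + 10)·e^(-2s). Since e^(-2s) > 0, the only critical point is s = 5/4.
R''(5/4) has the same sign as -8 < 0, so this is a local maximum.
R(5/4) = (2)·e^(-5/2) ≈ 0.1642.

0.1642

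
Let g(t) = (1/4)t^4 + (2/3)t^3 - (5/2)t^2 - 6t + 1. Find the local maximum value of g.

49/12

g'(t) = t^3 + 2t^2 - 5t - 6. Setting g'(t) = 0 gives t ∈ {-3, -1, 2}.
Second-derivative test with g''(t) = 3t^2 + 4t - 5: g''(-3) = 10 > 0 ⇒ local minimum; g''(-1) = -6 < 0 ⇒ local maximum; g''(2) = 15 > 0 ⇒ local minimum.
Thus g has its local maximum at t = -1, with value 49/12.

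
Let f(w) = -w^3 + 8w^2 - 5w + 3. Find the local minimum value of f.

Critical points: f'(w) = -3w^2 + 16w - 5 vanishes at w = 1/3, 5.
f''(w) = -6w + 16. f''(1/3) = 14 > 0 ⇒ local minimum; f''(5) = -14 < 0 ⇒ local maximum.
Thus f has its local minimum at w = 1/3, with value 59/27.

59/27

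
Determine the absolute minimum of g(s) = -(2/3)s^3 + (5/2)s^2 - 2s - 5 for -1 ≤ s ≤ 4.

The derivative is -2s^2 + 5s - 2, which vanishes at s = 1/2 and s = 2.
Evaluating at the critical points and endpoints: g(-1) = 1/6, g(1/2) = -131/24, g(2) = -13/3, g(4) = -47/3.
The minimum over the interval is -47/3, attained at s = 4.

-47/3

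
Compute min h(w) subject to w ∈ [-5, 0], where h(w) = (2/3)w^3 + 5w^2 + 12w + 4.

-43/3

h'(w) = 2w^2 + 10w + 12, which vanishes at w = -3 and w = -2.
Compare values at every candidate in [-5, 0]: h(-5) = -43/3,  h(-3) = -5,  h(-2) = -16/3,  h(0) = 4.
So the minimum is h(-5) = -43/3.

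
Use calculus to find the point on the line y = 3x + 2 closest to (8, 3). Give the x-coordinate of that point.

11/10

Minimize D(x)^2 = (x - 8)^2 + (3x - 1)^2.
d/dx[D^2] = 2(x - 8) + 2·3·(3x - 1) = 0 ⇒ x = 11/10.
Then y = 53/10 and the distance is √(529/10) ≈ 7.2732.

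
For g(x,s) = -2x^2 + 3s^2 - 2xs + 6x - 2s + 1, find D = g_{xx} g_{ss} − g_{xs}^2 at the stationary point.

-28

∂g/∂x = -4x - 2s + 6 = 0 and ∂g/∂s = -2x + 6s - 2 = 0, so (x, s) = (8/7, 5/7).
The Hessian has g_{xx} = -4, g_{ss} = 6, g_{xs} = -2, giving D = -28 < 0, so the point is a saddle point.
D = (-4)·(6) − (-2)^2 = -28.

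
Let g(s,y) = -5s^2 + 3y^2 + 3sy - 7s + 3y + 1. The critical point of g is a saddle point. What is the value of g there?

78/23

∂g/∂s = -10s + 3y - 7 = 0 and ∂g/∂y = 3s + 6y + 3 = 0, so (s, y) = (-17/23, -3/23).
The Hessian has g_{ss} = -10, g_{yy} = 6, g_{sy} = 3, giving D = -69 < 0, so the point is a saddle point.
g(-17/23, -3/23) = 78/23.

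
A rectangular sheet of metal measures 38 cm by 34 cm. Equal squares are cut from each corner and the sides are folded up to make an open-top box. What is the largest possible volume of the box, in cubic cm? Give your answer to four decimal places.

With cut size x, the volume is V(x) = x(38 − 2x)(34 − 2x) for 0 < x < 17.
V'(x) = 12x^2 − 288x + 1292. Setting V'(x) = 0 gives x ≈ 5.9723 (the root in (0, 17)).
V''(x) = 24x − 288 is negative there, so this is the maximum; V ≈ 3432.0555.

3432.0555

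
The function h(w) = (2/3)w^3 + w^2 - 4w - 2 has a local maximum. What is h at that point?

14/3

h'(w) = 2w^2 + 2w - 4 = 0 at w = -2, 1.
Second-derivative test with h''(w) = 4w + 2: h''(-2) = -6 < 0 ⇒ local maximum; h''(1) = 6 > 0 ⇒ local minimum.
Thus h has its local maximum at w = -2, with value 14/3.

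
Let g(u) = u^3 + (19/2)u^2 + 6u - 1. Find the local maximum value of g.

89

g'(u) = 3u^2 + 19u + 6 = 0 at u = -6, -1/3.
Second-derivative test with g''(u) = 6u + 19: g''(-6) = -17 < 0 ⇒ local maximum; g''(-1/3) = 17 > 0 ⇒ local minimum.
Thus g has its local maximum at u = -6, with value 89.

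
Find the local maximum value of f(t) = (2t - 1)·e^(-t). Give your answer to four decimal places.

0.4463

By the product rule, f'(t) = (-2t + 3)·e^(-t). Since e^(-t) > 0, the only critical point is t = 3/2.
f''(3/2) has the same sign as -2 < 0, so this is a local maximum.
f(3/2) = (2)·e^(-3/2) ≈ 0.4463.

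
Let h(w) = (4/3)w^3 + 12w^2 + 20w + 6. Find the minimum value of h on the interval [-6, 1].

-10/3

The derivative is 4w^2 + 24w + 20, which vanishes at w = -5 and w = -1.
Compare values at every candidate in [-6, 1]: h(-6) = 30,  h(-5) = 118/3,  h(-1) = -10/3,  h(1) = 118/3.
The minimum over the interval is -10/3, attained at w = -1.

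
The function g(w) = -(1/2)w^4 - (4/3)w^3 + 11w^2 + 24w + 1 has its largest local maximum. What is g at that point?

g'(w) = -2w^3 - 4w^2 + 22w + 24 = 0 at w = -4, -1, 3.
g''(w) = -6w^2 - 8w + 22. g''(-4) = -42 < 0 ⇒ local maximum; g''(-1) = 24 > 0 ⇒ local minimum; g''(3) = -56 < 0 ⇒ local maximum.
Thus g has its largest local maximum at w = 3, with value 191/2.

191/2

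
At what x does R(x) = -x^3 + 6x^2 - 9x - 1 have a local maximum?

R'(x) = -3x^2 + 12x - 9. Setting R'(x) = 0 gives x ∈ {1, 3}.
Second-derivative test with R''(x) = -6x + 12: R''(1) = 6 > 0 ⇒ local minimum; R''(3) = -6 < 0 ⇒ local maximum.
Thus R has its local maximum at x = 3, with value -1.

3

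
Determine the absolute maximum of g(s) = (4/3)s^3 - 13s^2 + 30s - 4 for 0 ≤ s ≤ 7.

g'(s) = 4s^2 - 26s + 30, which vanishes at s = 3/2 and s = 5.
Candidates: g(0) = -4, g(3/2) = 65/4, g(5) = -37/3, g(7) = 79/3.
Hence the absolute maximum is 79/3 at s = 7.

79/3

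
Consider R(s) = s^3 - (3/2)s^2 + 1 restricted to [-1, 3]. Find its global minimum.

Differentiating, R'(s) = 3s^2 - 3s; which vanishes at s = 0 and s = 1.
Candidates: R(-1) = -3/2, R(0) = 1, R(1) = 1/2, R(3) = 29/2.
So the minimum is R(-1) = -3/2.

-3/2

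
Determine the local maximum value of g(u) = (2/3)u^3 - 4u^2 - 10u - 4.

g'(u) = 2u^2 - 8u - 10 = 0 at u = -1, 5.
Second-derivative test with g''(u) = 4u - 8: g''(-1) = -12 < 0 ⇒ local maximum; g''(5) = 12 > 0 ⇒ local minimum.
So the local maximum value is g(-1) = 4/3.

4/3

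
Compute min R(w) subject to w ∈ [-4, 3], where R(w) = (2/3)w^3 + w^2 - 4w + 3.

-23/3

The derivative is 2w^2 + 2w - 4, which vanishes at w = -2 and w = 1.
Candidates: R(-4) = -23/3, R(-2) = 29/3, R(1) = 2/3, R(3) = 18.
The minimum over the interval is -23/3, attained at w = -4.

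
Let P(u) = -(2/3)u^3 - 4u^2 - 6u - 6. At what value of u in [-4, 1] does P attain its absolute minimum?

The derivative is -2u^2 - 8u - 6, which vanishes at u = -3 and u = -1.
Compare values at every candidate in [-4, 1]: P(-4) = -10/3,  P(-3) = -6,  P(-1) = -10/3,  P(1) = -50/3.
So the minimum is P(1) = -50/3.

1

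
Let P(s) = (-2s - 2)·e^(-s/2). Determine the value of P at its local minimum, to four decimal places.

-2.4261

By the product rule, P'(s) = (s - 1)·e^(-s/2). Since e^(-s/2) > 0, the only critical point is s = 1.
P''(1) has the same sign as 1 > 0, so this is a local minimum.
P(1) = (-4)·e^(-1/2) ≈ -2.4261.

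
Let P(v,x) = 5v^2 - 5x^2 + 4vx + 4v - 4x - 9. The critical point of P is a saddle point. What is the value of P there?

∂P/∂v = 10v + 4x + 4 = 0 and ∂P/∂x = 4v - 10x - 4 = 0, so (v, x) = (-6/29, -14/29).
The Hessian has P_{vv} = 10, P_{xx} = -10, P_{vx} = 4, giving D = -116 < 0, so the point is a saddle point.
P(-6/29, -14/29) = -245/29.

-245/29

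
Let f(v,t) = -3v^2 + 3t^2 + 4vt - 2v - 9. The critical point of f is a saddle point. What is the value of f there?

∂f/∂v = -6v + 4t - 2 = 0 and ∂f/∂t = 4v + 6t = 0, so (v, t) = (-3/13, 2/13).
The Hessian has f_{vv} = -6, f_{tt} = 6, f_{vt} = 4, giving D = -52 < 0, so the point is a saddle point.
f(-3/13, 2/13) = -114/13.

-114/13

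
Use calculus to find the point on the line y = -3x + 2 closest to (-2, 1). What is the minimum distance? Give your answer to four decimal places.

Minimize D(x)^2 = (x + 2)^2 + (-3x + 1)^2.
d/dx[D^2] = 2(x + 2) + 2·(-3)·(-3x + 1) = 0 ⇒ x = 1/10.
Then y = 17/10 and the distance is √(49/10) ≈ 2.2136.

2.2136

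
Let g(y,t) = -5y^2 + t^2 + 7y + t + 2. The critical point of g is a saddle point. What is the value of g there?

∂g/∂y = -10y + 7 = 0 and ∂g/∂t = 2t + 1 = 0, so (y, t) = (7/10, -1/2).
The Hessian has g_{yy} = -10, g_{tt} = 2, g_{yt} = 0, giving D = -20 < 0, so the point is a saddle point.
g(7/10, -1/2) = 21/5.

21/5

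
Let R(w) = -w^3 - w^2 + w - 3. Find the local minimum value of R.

R'(w) = -3w^2 - 2w + 1 = 0 at w = -1, 1/3.
R''(w) = -6w - 2. R''(-1) = 4 > 0 ⇒ local minimum; R''(1/3) = -4 < 0 ⇒ local maximum.
Thus R has its local minimum at w = -1, with value -4.

-4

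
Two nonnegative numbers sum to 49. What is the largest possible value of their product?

With x + y = 49, the product is P(x) = x(49 − x).
P'(x) = 49 − 2x = 0 gives x = 49/2; P'' = −2 < 0, so this is the maximum.
P = 49/2·49/2 = 2401/4.

2401/4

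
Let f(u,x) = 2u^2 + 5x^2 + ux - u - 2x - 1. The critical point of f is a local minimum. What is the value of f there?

-50/39

∂f/∂u = 4u + x - 1 = 0 and ∂f/∂x = u + 10x - 2 = 0, so (u, x) = (8/39, 7/39).
The Hessian has f_{uu} = 4, f_{xx} = 10, f_{ux} = 1, giving D = 39 > 0 with f_{uu} > 0, so the point is a local minimum.
f(8/39, 7/39) = -50/39.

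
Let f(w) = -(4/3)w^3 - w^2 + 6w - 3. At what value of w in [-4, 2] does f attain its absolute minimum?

-3/2

Differentiating, f'(w) = -4w^2 - 2w + 6; which vanishes at w = -3/2 and w = 1.
Compare values at every candidate in [-4, 2]: f(-4) = 127/3,  f(-3/2) = -39/4,  f(1) = 2/3,  f(2) = -17/3.
Hence the absolute minimum is -39/4 at w = -3/2.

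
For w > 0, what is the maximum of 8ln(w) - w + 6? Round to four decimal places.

R'(w) = 8/w − 1 = 0 gives w = 8.
R''(w) = -8/w², which is negative for w > 0, so this is a local maximum.
R(8) = 8·ln(8) - 8 + 6 ≈ 14.6355.

14.6355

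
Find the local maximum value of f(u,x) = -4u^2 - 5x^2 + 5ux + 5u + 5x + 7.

∂f/∂u = -8u + 5x + 5 = 0 and ∂f/∂x = 5u - 10x + 5 = 0, so (u, x) = (15/11, 13/11).
The Hessian has f_{uu} = -8, f_{xx} = -10, f_{ux} = 5, giving D = 55 > 0 with f_{uu} < 0, so the point is a local maximum.
f(15/11, 13/11) = 147/11.

147/11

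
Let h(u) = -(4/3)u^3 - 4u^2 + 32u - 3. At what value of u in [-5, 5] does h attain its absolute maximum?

2

Differentiating, h'(u) = -4u^2 - 8u + 32; which vanishes at u = -4 and u = 2.
Compare values at every candidate in [-5, 5]: h(-5) = -289/3; h(-4) = -329/3; h(2) = 103/3; h(5) = -329/3.
So the maximum is h(2) = 103/3.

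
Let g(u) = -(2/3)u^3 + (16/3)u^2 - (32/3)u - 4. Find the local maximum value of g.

g'(u) = -2u^2 + (32/3)u - 32/3. Setting g'(u) = 0 gives u ∈ {4/3, 4}.
Since g''(u) = -4u + 32/3, we get g''(4/3) = 16/3 > 0 ⇒ local minimum; g''(4) = -16/3 < 0 ⇒ local maximum.
Thus g has its local maximum at u = 4, with value -4.

-4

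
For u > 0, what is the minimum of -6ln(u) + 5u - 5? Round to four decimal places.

R'(u) = -6/u + 5 = 0 gives u = 6/5.
R''(u) = 6/u², which is positive for u > 0, so this is a local minimum.
R(6/5) = -6·ln(6/5) + 6 - 5 ≈ -0.0939.

-0.0939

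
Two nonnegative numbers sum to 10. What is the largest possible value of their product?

25

With x + y = 10, the product is P(x) = x(10 − x).
P'(x) = 10 − 2x = 0 gives x = 5; P'' = −2 < 0, so this is the maximum.
P = 5·5 = 25.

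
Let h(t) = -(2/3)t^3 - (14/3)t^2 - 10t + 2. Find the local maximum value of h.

712/81

Critical points: h'(t) = -2t^2 - (28/3)t - 10 vanishes at t = -3, -5/3.
h''(t) = -4t - 28/3. h''(-3) = 8/3 > 0 ⇒ local minimum; h''(-5/3) = -8/3 < 0 ⇒ local maximum.
The local maximum is h(-5/3) = 712/81.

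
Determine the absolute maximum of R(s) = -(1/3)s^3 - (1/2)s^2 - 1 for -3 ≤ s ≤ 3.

R'(s) = -s^2 - s, which vanishes at s = -1 and s = 0.
Compare values at every candidate in [-3, 3]: R(-3) = 7/2,  R(-1) = -7/6,  R(0) = -1,  R(3) = -29/2.
So the maximum is R(-3) = 7/2.

7/2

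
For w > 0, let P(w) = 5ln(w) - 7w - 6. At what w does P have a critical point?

P'(w) = 5/w − 7 = 0 gives w = 5/7.
P''(w) = -5/w², which is negative for w > 0, so this is a local maximum.
P(5/7) = 5·ln(5/7) - 5 - 6 ≈ -12.6824.

5/7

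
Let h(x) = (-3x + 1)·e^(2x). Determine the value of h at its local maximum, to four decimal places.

1.0748

Differentiating with the product rule gives h'(x) = (-6x - 1)·e^(2x). Since e^(2x) > 0, the only critical point is x = -1/6.
h''(-1/6) has the same sign as -6 < 0, so this is a local maximum.
h(-1/6) = (3/2)·e^(-1/3) ≈ 1.0748.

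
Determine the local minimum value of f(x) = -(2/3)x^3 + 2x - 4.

Critical points: f'(x) = -2x^2 + 2 vanishes at x = -1, 1.
Second-derivative test with f''(x) = -4x: f''(-1) = 4 > 0 ⇒ local minimum; f''(1) = -4 < 0 ⇒ local maximum.
The local minimum is f(-1) = -16/3.

-16/3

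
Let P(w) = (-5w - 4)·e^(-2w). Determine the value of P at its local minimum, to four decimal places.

By the product rule, P'(w) = (10w + 3)·e^(-2w). Since e^(-2w) > 0, the only critical point is w = -3/10.
P''(-3/10) has the same sign as 10 > 0, so this is a local minimum.
P(-3/10) = (-5/2)·e^(3/5) ≈ -4.5553.

-4.5553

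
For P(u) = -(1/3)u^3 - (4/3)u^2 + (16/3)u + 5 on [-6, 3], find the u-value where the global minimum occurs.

Differentiating, P'(u) = -u^2 - (8/3)u + 16/3; which vanishes at u = -4 and u = 4/3.
Candidates: P(-6) = -3; P(-4) = -49/3; P(4/3) = 725/81; P(3) = 0.
So the minimum is P(-4) = -49/3.

-4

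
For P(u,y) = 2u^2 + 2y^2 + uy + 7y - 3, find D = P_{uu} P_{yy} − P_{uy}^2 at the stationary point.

∂P/∂u = 4u + y = 0 and ∂P/∂y = u + 4y + 7 = 0, so (u, y) = (7/15, -28/15).
The Hessian has P_{uu} = 4, P_{yy} = 4, P_{uy} = 1, giving D = 15 > 0 with P_{uu} > 0, so the point is a local minimum.
D = (4)·(4) − (1)^2 = 15.

15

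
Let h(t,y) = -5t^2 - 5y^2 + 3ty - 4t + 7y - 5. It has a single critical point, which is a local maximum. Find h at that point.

∂h/∂t = -10t + 3y - 4 = 0 and ∂h/∂y = 3t - 10y + 7 = 0, so (t, y) = (-19/91, 58/91).
The Hessian has h_{tt} = -10, h_{yy} = -10, h_{ty} = 3, giving D = 91 > 0 with h_{tt} < 0, so the point is a local maximum.
h(-19/91, 58/91) = -214/91.

-214/91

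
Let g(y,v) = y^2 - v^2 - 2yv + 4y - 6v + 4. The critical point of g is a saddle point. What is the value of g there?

∂g/∂y = 2y - 2v + 4 = 0 and ∂g/∂v = -2y - 2v - 6 = 0, so (y, v) = (-5/2, -1/2).
The Hessian has g_{yy} = 2, g_{vv} = -2, g_{yv} = -2, giving D = -8 < 0, so the point is a saddle point.
g(-5/2, -1/2) = 1/2.

1/2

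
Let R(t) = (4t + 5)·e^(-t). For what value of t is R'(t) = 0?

Differentiating with the product rule gives R'(t) = (-4t - 1)·e^(-t). Since e^(-t) > 0, the only critical point is t = -1/4.
R''(-1/4) has the same sign as -4 < 0, so this is a local maximum.
R(-1/4) = (4)·e^(1/4) ≈ 5.1361.

-1/4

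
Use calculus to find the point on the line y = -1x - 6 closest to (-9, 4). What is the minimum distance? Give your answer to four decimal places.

Minimize D(x)^2 = (x + 9)^2 + (-x - 10)^2.
d/dx[D^2] = 2(x + 9) + 2·(-1)·(-x - 10) = 0 ⇒ x = -19/2.
Then y = 7/2 and the distance is √(1/2) ≈ 0.7071.

0.7071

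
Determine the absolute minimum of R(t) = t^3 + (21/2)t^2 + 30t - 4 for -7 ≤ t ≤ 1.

R'(t) = 3t^2 + 21t + 30, which vanishes at t = -5 and t = -2.
Compare values at every candidate in [-7, 1]: R(-7) = -85/2,  R(-5) = -33/2,  R(-2) = -30,  R(1) = 75/2.
So the minimum is R(-7) = -85/2.

-85/2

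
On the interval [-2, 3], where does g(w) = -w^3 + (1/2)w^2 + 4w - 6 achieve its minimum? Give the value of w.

The derivative is -3w^2 + w + 4, which vanishes at w = -1 and w = 4/3.
Evaluating at the critical points and endpoints: g(-2) = -4; g(-1) = -17/2; g(4/3) = -58/27; g(3) = -33/2.
So the minimum is g(3) = -33/2.

3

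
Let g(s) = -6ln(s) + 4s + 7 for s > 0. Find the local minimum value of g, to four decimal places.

10.5672

g'(s) = -6/s + 4 = 0 gives s = 3/2.
g''(s) = 6/s², which is positive for s > 0, so this is a local minimum.
g(3/2) = -6·ln(3/2) + 6 + 7 ≈ 10.5672.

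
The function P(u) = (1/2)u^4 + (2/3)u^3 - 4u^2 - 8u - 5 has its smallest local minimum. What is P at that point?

-71/3

P'(u) = 2u^3 + 2u^2 - 8u - 8 = 0 at u = -2, -1, 2.
Since P''(u) = 6u^2 + 4u - 8, we get P''(-2) = 8 > 0 ⇒ local minimum; P''(-1) = -6 < 0 ⇒ local maximum; P''(2) = 24 > 0 ⇒ local minimum.
So the smallest local minimum value is P(2) = -71/3.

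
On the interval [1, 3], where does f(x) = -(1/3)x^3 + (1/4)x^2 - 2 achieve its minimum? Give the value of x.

The derivative is -x^2 + (1/2)x, which has no zeros in [1, 3].
Candidates: f(1) = -25/12; f(3) = -35/4.
So the minimum is f(3) = -35/4.

3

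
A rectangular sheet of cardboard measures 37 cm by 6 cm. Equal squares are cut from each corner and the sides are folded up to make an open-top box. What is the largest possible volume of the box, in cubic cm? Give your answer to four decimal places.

153.2966

With cut size x, the volume is V(x) = x(37 − 2x)(6 − 2x) for 0 < x < 3.
V'(x) = 12x^2 − 172x + 222. Setting V'(x) = 0 gives x ≈ 1.4342 (the root in (0, 3)).
V''(x) = 24x − 172 is negative there, so this is the maximum; V ≈ 153.2966.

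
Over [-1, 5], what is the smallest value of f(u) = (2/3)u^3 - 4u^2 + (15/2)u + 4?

-49/6

f'(u) = 2u^2 - 8u + 15/2, which vanishes at u = 3/2 and u = 5/2.
Candidates: f(-1) = -49/6; f(3/2) = 17/2; f(5/2) = 49/6; f(5) = 149/6.
Hence the absolute minimum is -49/6 at u = -1.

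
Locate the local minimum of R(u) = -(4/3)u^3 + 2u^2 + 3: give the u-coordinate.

0

Critical points: R'(u) = -4u^2 + 4u vanishes at u = 0, 1.
Since R''(u) = -8u + 4, we get R''(0) = 4 > 0 ⇒ local minimum; R''(1) = -4 < 0 ⇒ local maximum.
So the local minimum value is R(0) = 3.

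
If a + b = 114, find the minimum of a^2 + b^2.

With a + b = 114, a^2 + b^2 = a^2 + (114 − a)^2.
The derivative 2a − 2(114 − a) = 4a − 228 vanishes at a = 57; second derivative 4 > 0, a minimum.
The minimum is 2·(57)^2 = 6498.

6498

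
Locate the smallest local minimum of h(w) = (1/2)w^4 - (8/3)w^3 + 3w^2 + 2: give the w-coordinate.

Critical points: h'(w) = 2w^3 - 8w^2 + 6w vanishes at w = 0, 1, 3.
h''(w) = 6w^2 - 16w + 6. h''(0) = 6 > 0 ⇒ local minimum; h''(1) = -4 < 0 ⇒ local maximum; h''(3) = 12 > 0 ⇒ local minimum.
So the smallest local minimum value is h(3) = -5/2.

3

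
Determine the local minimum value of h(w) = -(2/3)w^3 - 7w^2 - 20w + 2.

31/3

h'(w) = -2w^2 - 14w - 20 = 0 at w = -5, -2.
Second-derivative test with h''(w) = -4w - 14: h''(-5) = 6 > 0 ⇒ local minimum; h''(-2) = -6 < 0 ⇒ local maximum.
The local minimum is h(-5) = 31/3.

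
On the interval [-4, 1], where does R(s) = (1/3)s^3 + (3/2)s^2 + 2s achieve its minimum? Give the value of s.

R'(s) = s^2 + 3s + 2, which vanishes at s = -2 and s = -1.
Evaluating at the critical points and endpoints: R(-4) = -16/3, R(-2) = -2/3, R(-1) = -5/6, R(1) = 23/6.
So the minimum is R(-4) = -16/3.

-4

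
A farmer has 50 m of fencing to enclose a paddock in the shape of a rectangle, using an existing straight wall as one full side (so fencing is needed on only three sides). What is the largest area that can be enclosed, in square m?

625/2

Let the sides perpendicular to the wall have length x and the parallel side y, so 2x + y = 50 and the area is A = xy = x(50 − 2x).
A'(x) = 50 − 4x = 0 gives x = 25/2, and A''(x) = −4 < 0 confirms a maximum.
Then y = 50 − 2·25/2 = 25 and A = 625/2.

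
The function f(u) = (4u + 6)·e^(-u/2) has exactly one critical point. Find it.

By the product rule, f'(u) = (-2u + 1)·e^(-u/2). Since e^(-u/2) > 0, the only critical point is u = 1/2.
f''(1/2) has the same sign as -2 < 0, so this is a local maximum.
f(1/2) = (8)·e^(-1/4) ≈ 6.2304.

1/2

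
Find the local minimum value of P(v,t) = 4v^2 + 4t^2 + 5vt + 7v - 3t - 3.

-454/39

∂P/∂v = 8v + 5t + 7 = 0 and ∂P/∂t = 5v + 8t - 3 = 0, so (v, t) = (-71/39, 59/39).
The Hessian has P_{vv} = 8, P_{tt} = 8, P_{vt} = 5, giving D = 39 > 0 with P_{vv} > 0, so the point is a local minimum.
P(-71/39, 59/39) = -454/39.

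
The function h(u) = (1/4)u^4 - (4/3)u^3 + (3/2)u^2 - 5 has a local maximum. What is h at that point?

-55/12

Critical points: h'(u) = u^3 - 4u^2 + 3u vanishes at u = 0, 1, 3.
Since h''(u) = 3u^2 - 8u + 3, we get h''(0) = 3 > 0 ⇒ local minimum; h''(1) = -2 < 0 ⇒ local maximum; h''(3) = 6 > 0 ⇒ local minimum.
So the local maximum value is h(1) = -55/12.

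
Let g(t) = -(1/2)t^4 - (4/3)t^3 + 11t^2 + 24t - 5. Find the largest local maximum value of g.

179/2

Critical points: g'(t) = -2t^3 - 4t^2 + 22t + 24 vanishes at t = -4, -1, 3.
g''(t) = -6t^2 - 8t + 22. g''(-4) = -42 < 0 ⇒ local maximum; g''(-1) = 24 > 0 ⇒ local minimum; g''(3) = -56 < 0 ⇒ local maximum.
So the largest local maximum value is g(3) = 179/2.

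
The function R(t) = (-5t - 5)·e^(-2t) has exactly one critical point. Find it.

-1/2

By the product rule, R'(t) = (10t + 5)·e^(-2t). Since e^(-2t) > 0, the only critical point is t = -1/2.
R''(-1/2) has the same sign as 10 > 0, so this is a local minimum.
R(-1/2) = (-5/2)·e^(1) ≈ -6.7957.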